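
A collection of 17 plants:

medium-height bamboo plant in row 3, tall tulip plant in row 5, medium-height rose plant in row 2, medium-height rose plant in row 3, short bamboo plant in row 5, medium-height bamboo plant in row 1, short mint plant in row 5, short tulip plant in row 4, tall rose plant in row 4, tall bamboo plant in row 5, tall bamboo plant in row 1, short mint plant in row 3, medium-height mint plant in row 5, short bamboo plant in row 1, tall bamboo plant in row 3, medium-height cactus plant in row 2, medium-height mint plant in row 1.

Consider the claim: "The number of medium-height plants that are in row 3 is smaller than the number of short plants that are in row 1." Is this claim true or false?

There are 2 medium-height plants in row 3.
There is 1 short plant in row 1.
The claim requires 2 < 1, which does not hold.

False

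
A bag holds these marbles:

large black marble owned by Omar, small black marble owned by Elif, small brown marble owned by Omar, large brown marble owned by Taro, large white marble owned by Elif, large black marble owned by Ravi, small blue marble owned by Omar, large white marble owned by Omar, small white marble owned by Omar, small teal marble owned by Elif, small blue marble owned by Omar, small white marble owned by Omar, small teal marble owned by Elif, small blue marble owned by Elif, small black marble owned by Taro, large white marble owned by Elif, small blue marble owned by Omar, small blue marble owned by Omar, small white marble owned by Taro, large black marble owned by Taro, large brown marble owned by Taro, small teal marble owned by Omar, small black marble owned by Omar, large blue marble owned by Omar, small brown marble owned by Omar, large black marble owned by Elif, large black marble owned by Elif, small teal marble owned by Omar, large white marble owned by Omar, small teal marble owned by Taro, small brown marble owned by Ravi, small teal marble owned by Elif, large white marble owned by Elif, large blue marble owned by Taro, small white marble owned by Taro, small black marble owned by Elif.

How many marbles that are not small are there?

14

Total marbles: 36; with the excluded value: 22; remaining 36 − 22 = 14.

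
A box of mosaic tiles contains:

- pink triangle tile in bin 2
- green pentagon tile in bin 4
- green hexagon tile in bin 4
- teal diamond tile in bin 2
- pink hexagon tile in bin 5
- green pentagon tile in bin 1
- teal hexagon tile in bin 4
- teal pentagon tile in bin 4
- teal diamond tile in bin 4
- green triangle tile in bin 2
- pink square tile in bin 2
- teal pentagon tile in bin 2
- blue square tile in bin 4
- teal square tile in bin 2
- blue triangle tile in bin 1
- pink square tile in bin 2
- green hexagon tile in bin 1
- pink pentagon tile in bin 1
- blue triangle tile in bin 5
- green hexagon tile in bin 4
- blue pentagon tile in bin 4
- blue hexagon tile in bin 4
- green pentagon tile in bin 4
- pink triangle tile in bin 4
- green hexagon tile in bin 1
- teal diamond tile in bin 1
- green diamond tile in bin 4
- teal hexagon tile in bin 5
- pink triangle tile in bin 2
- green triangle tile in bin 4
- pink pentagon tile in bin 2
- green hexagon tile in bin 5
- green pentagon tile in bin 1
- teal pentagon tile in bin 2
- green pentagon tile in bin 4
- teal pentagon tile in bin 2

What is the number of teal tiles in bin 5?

1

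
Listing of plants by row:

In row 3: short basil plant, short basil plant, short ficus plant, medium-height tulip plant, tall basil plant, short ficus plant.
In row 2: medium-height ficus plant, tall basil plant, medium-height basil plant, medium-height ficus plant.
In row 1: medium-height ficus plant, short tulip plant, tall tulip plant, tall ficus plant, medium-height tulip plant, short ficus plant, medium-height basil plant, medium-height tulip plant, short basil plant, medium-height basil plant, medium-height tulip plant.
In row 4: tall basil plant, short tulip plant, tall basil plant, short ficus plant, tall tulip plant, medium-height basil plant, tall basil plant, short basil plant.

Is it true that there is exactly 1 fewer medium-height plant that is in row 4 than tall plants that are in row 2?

False

|medium-height plants in row 4| = 1.
|tall plants in row 2| = 1.
The claim requires 1 − 1 (= 0) to equal 1, which does not hold.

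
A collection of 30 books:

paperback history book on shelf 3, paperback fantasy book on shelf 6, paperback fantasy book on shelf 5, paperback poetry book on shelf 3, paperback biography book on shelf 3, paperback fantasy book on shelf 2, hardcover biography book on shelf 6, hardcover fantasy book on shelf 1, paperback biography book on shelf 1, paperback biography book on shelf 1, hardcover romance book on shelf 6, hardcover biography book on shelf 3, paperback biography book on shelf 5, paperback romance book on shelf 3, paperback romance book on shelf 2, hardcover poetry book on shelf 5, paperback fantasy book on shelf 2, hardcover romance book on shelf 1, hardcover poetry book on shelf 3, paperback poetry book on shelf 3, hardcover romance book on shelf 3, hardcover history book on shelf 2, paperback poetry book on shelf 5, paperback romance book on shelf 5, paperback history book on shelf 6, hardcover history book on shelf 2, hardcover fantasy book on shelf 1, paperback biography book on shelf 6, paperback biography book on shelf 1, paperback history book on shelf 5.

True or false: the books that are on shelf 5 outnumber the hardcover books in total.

books on shelf 5: 6.
hardcover books: 11.
The claim requires 6 > 11, which does not hold.

False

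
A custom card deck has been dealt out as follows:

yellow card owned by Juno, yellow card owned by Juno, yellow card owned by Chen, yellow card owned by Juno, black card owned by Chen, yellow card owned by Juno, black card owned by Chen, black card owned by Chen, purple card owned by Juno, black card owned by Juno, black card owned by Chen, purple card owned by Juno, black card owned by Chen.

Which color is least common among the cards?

purple

Counts by color: black 6, yellow 5, purple 2.
The minimum is 2, held uniquely by purple.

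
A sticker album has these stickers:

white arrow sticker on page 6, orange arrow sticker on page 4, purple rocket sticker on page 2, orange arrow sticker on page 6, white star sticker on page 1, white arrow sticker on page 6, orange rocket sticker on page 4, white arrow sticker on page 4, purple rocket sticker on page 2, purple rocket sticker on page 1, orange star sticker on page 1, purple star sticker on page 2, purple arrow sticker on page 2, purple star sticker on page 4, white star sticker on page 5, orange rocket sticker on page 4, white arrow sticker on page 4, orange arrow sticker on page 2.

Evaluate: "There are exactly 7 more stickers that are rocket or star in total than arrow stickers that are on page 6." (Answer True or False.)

True

|stickers that are rocket or star| = 10.
|arrow stickers on page 6| = 3.
The claim requires 10 − 3 (= 7) to equal 7, which holds.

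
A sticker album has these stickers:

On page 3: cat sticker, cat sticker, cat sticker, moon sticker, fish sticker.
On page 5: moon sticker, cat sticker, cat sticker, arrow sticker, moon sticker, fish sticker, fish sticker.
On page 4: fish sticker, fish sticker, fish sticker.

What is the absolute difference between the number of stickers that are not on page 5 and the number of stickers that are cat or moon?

0

stickers that are not on page 5: 8. stickers that are cat or moon: 8.
|8 − 8| = 8 − 8 = 0.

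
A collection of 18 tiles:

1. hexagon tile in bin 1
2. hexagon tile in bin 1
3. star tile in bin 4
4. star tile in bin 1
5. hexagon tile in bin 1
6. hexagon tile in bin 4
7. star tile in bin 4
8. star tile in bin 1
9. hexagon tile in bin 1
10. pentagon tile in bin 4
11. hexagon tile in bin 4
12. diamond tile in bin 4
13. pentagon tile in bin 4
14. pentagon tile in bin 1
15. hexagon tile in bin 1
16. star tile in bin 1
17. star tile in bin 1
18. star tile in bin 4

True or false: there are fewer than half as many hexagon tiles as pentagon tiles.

False

There are 7 hexagon tiles.
There are 3 pentagon tiles.
The claim requires 2 × 7 = 14 < 3, which does not hold.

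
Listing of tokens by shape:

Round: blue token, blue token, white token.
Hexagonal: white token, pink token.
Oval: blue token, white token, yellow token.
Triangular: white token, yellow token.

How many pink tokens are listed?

1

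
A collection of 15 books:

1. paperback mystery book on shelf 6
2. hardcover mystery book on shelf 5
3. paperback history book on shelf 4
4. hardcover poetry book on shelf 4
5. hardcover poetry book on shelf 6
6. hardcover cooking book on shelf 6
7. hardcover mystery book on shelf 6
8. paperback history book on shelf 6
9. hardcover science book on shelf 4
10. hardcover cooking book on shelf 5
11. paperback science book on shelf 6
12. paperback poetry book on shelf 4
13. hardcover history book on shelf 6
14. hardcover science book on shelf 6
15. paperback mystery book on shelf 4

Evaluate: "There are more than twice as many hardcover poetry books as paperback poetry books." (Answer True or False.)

False

|hardcover poetry books| = 2.
|paperback poetry books| = 1.
The claim requires 2 > 2 × 1 = 2, which does not hold.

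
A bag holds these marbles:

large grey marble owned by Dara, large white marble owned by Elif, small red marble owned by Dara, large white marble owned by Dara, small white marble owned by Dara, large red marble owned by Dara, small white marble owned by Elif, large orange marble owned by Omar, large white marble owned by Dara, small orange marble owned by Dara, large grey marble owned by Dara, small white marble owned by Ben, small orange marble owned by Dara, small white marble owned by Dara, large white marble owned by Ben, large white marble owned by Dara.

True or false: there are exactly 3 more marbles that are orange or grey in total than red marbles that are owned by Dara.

marbles that are orange or grey: 5.
red marbles owned by Dara: 2.
The claim requires 5 − 2 (= 3) to equal 3, which holds.

True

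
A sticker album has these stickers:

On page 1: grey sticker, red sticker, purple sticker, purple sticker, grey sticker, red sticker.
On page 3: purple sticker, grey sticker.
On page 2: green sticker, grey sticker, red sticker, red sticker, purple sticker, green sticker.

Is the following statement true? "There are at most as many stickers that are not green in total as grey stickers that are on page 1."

False

stickers that are not green: 12.
grey stickers on page 1: 2.
The claim requires 12 ≤ 2, which does not hold.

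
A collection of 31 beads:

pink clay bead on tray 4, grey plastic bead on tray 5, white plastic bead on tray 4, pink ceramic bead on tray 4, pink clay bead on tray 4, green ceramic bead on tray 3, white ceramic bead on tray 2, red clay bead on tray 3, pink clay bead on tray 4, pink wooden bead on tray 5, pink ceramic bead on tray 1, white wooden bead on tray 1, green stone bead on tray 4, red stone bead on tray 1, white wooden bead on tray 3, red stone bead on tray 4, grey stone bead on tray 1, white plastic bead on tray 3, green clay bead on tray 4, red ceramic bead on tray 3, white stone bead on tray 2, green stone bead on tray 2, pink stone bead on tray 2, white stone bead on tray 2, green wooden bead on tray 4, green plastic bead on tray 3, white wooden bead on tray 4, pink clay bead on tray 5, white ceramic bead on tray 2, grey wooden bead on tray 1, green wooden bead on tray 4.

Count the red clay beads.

1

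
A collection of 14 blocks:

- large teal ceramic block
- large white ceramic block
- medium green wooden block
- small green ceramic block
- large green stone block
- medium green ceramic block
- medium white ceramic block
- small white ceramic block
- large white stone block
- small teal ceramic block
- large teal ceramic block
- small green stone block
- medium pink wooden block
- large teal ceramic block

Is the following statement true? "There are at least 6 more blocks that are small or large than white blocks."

True

|blocks that are small or large| = 10.
|white blocks| = 4.
The claim requires 10 − 4 = 6 ≥ 6, which holds.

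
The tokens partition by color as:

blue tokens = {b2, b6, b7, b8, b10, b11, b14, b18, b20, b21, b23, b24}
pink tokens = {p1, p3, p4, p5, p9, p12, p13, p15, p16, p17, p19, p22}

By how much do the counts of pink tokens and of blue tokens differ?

pink tokens: 12. blue tokens: 12.
|12 − 12| = 12 − 12 = 0.

0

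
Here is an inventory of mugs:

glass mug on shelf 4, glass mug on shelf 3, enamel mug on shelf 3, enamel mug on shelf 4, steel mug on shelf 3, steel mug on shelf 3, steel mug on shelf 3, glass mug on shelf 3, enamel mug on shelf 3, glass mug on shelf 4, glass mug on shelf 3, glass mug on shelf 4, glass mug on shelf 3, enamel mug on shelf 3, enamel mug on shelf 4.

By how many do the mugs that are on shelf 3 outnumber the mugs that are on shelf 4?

mugs on shelf 3: 10.
mugs on shelf 4: 5.
10 − 5 = 5.

5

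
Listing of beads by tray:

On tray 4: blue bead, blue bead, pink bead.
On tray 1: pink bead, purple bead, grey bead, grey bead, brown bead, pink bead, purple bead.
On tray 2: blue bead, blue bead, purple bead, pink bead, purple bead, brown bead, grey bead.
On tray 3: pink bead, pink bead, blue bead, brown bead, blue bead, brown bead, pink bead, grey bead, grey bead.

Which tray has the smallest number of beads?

Counts by tray: tray 3→9, tray 2→7, tray 1→7, tray 4→3.
The minimum is 3, held uniquely by tray 4.

tray 4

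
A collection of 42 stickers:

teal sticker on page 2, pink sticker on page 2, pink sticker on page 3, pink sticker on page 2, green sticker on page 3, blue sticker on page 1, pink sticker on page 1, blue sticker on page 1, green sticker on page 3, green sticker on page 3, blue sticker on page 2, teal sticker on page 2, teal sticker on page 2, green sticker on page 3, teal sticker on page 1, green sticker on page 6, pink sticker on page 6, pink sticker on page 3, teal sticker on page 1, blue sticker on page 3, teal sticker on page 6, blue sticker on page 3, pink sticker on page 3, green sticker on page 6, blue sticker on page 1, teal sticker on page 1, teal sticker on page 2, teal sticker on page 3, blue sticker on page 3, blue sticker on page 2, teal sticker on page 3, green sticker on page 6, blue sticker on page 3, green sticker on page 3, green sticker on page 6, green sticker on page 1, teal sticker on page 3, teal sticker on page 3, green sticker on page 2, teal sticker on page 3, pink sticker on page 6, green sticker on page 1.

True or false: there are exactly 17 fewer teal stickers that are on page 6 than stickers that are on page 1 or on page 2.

|teal stickers on page 6| = 1.
|stickers on page 1 or on page 2| = 18.
The claim requires 18 − 1 (= 17) to equal 17, which holds.

True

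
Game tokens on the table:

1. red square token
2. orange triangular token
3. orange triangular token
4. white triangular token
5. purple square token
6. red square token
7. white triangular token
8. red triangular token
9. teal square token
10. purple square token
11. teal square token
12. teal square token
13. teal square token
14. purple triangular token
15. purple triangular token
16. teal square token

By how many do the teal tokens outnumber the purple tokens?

1

teal tokens: 5.
purple tokens: 4.
5 − 4 = 1.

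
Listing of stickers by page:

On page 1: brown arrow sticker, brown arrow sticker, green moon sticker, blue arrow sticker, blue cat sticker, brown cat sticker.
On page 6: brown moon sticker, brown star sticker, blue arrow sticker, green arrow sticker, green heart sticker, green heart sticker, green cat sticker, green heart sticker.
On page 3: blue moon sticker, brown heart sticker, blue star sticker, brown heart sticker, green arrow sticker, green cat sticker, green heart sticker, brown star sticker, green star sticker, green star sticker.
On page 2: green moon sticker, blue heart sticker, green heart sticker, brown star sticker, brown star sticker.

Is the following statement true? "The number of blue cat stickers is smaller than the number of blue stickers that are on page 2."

blue cat stickers: 1.
blue stickers on page 2: 1.
The claim requires 1 < 1, which does not hold.

False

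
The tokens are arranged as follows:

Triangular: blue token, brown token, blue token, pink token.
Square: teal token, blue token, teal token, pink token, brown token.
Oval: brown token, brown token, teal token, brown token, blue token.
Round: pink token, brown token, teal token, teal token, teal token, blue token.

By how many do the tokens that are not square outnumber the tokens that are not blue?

tokens that are not square: 15.
tokens that are not blue: 15.
15 − 15 = 0.

0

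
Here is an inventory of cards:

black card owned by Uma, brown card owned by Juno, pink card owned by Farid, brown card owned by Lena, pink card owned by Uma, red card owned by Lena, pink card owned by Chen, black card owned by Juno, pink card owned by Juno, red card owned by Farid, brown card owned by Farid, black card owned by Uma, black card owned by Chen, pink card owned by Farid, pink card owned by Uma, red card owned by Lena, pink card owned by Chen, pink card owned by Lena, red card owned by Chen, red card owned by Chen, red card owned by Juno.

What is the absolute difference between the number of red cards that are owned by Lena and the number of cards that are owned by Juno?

red cards owned by Lena: 2. cards owned by Juno: 4.
|2 − 4| = 4 − 2 = 2.

2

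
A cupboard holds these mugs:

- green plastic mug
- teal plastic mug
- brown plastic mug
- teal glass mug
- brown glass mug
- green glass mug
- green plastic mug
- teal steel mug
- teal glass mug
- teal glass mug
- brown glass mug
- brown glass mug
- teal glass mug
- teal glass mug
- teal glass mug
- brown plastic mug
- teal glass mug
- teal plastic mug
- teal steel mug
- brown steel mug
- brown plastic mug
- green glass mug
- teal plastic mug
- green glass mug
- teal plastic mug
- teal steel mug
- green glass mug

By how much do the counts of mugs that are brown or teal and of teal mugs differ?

mugs that are brown or teal: 21. teal mugs: 14.
|21 − 14| = 21 − 14 = 7.

7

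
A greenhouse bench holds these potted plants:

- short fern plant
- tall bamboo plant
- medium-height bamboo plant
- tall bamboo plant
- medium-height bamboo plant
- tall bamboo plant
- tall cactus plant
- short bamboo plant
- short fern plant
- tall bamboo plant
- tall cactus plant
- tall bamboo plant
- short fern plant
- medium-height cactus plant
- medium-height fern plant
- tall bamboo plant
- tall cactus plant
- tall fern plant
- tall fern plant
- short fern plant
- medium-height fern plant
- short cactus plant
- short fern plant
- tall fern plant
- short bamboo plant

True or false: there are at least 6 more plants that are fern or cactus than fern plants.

plants that are fern or cactus: 15.
fern plants: 10.
The claim requires 15 − 10 = 5 ≥ 6, which does not hold.

False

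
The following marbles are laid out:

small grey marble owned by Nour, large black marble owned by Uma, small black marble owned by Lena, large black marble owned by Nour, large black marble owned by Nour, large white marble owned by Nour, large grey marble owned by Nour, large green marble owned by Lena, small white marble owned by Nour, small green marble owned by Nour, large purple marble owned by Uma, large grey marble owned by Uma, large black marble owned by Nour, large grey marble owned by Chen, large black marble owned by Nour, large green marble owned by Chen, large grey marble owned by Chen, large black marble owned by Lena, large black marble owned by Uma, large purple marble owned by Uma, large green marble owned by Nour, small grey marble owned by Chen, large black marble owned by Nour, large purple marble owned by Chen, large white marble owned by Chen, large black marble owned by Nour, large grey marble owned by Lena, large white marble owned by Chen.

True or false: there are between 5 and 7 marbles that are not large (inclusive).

marbles that are not large: 5.
The claim requires 5 ≤ 5 ≤ 7, which holds.

True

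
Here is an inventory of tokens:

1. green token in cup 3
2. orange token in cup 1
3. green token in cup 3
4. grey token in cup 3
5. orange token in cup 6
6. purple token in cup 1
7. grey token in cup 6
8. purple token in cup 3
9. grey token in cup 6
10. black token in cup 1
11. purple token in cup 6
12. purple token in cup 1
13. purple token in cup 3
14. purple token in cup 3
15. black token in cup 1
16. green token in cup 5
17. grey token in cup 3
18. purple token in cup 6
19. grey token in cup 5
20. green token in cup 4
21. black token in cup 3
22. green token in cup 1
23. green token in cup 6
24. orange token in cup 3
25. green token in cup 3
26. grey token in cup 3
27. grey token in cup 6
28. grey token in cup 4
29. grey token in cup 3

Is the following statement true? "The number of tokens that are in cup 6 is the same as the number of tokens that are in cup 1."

False

There are 7 tokens in cup 6.
There are 6 tokens in cup 1.
The claim requires 7 = 6, which does not hold.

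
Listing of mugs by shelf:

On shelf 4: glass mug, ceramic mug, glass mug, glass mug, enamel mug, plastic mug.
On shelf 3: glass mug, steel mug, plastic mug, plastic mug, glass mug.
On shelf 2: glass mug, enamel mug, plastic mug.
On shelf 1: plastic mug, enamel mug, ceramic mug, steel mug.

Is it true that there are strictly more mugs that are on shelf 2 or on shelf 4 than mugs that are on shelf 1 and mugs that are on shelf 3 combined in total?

mugs on shelf 2 or on shelf 4: 9.
mugs on shelf 1: 4; mugs on shelf 3: 5; combined: 4 + 5 = 9.
The claim requires 9 > 9, which does not hold.

False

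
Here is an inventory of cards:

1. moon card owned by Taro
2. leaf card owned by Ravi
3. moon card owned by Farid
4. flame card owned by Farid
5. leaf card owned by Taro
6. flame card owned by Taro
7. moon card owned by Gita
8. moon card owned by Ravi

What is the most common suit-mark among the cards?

moon

Counts by suit-mark: moon 4, flame 2, leaf 2.
The maximum is 4, held uniquely by moon.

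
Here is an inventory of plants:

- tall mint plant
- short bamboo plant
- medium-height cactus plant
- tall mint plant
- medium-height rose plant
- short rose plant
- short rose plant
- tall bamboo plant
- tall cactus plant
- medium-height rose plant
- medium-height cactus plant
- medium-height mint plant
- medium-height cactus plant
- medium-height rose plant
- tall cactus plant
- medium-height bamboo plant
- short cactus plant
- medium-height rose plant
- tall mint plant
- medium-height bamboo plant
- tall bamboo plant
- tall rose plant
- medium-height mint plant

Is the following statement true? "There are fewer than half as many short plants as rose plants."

False

There are 4 short plants.
There are 7 rose plants.
The claim requires 2 × 4 = 8 < 7, which does not hold.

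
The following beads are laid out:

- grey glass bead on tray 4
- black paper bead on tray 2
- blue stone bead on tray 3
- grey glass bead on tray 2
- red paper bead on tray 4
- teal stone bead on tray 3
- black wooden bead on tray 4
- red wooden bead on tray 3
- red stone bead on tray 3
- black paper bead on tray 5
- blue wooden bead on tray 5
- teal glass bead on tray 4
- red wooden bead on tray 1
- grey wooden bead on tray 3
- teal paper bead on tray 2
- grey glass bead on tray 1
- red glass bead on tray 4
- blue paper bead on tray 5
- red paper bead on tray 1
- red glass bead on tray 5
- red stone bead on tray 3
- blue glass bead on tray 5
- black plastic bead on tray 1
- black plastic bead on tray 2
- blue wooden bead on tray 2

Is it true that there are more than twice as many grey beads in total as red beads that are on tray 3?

grey beads: 4.
red beads on tray 3: 3.
The claim requires 4 > 2 × 3 = 6, which does not hold.

False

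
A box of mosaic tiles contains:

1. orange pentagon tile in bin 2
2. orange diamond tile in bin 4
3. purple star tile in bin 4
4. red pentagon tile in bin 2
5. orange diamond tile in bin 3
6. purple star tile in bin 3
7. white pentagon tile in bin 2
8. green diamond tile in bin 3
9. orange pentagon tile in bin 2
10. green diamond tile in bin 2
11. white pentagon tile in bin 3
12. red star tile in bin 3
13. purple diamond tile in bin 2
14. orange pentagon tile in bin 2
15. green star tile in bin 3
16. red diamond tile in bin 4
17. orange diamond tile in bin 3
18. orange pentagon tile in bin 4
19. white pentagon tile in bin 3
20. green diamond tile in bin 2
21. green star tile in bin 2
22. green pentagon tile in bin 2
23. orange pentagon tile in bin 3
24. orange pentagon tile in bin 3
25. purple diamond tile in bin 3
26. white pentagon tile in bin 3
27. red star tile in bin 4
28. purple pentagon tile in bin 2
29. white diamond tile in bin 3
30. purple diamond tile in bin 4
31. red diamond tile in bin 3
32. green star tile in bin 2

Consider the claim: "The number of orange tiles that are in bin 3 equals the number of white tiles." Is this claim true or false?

|orange tiles in bin 3| = 4.
|white tiles| = 5.
The claim requires 4 = 5, which does not hold.

False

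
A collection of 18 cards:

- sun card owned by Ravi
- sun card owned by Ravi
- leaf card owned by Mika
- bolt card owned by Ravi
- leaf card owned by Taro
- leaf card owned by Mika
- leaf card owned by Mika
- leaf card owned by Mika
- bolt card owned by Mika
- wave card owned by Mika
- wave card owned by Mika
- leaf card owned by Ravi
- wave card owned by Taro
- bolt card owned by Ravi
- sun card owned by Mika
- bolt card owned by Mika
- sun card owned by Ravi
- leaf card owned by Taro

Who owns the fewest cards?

Counts by player: Mika→9, Ravi→6, Taro→3.
The minimum is 3, held uniquely by Taro.

Taro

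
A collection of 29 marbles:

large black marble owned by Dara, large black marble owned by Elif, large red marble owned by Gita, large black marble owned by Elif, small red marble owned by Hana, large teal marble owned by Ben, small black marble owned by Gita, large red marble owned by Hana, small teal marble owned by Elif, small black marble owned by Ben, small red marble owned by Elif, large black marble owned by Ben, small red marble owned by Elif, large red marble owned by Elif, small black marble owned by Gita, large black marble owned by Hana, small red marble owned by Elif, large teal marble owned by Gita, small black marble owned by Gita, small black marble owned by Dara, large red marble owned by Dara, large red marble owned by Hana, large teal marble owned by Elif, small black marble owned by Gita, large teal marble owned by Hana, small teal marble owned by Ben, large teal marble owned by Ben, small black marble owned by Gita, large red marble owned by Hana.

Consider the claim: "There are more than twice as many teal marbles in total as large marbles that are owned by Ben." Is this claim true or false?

True

teal marbles: 7.
large marbles owned by Ben: 3.
The claim requires 7 > 2 × 3 = 6, which holds.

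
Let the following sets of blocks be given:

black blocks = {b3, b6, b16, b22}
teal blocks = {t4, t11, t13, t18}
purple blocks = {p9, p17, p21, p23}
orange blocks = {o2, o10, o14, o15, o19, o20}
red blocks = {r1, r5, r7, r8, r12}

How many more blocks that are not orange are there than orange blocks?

blocks that are not orange: 17.
orange blocks: 6.
17 − 6 = 11.

11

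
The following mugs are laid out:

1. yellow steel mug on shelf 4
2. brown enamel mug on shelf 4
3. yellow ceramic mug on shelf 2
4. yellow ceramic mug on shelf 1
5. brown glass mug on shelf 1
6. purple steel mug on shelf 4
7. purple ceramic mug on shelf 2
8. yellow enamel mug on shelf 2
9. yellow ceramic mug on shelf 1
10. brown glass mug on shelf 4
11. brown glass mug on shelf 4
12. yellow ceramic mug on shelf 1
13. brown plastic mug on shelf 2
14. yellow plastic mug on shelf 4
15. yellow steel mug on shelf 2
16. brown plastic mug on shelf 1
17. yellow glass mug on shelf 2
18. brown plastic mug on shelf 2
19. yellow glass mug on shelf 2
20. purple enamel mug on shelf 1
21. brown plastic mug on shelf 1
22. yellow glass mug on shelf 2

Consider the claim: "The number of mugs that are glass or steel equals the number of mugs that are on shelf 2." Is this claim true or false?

True

|mugs that are glass or steel| = 9.
|mugs on shelf 2| = 9.
The claim requires 9 = 9, which holds.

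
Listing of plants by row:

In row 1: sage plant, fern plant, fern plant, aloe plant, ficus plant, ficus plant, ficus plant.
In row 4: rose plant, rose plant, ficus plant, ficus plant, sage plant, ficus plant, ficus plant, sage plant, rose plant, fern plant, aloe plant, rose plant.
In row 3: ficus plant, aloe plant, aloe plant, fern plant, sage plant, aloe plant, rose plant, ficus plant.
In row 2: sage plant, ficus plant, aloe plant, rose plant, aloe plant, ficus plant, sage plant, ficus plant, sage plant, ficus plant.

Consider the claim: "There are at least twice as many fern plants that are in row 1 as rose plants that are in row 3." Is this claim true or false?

|fern plants in row 1| = 2.
|rose plants in row 3| = 1.
The claim requires 2 ≥ 2 × 1 = 2, which holds.

True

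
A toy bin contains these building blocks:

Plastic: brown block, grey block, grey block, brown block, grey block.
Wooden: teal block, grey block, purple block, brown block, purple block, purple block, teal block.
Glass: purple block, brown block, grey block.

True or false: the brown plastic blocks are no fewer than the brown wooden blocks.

True

brown plastic blocks: 2.
brown wooden blocks: 1.
The claim requires 2 ≥ 1, which holds.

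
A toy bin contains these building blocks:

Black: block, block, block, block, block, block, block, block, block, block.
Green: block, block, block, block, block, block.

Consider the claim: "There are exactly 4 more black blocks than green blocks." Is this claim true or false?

There are 10 black blocks.
There are 6 green blocks.
The claim requires 10 − 6 (= 4) to equal 4, which holds.

True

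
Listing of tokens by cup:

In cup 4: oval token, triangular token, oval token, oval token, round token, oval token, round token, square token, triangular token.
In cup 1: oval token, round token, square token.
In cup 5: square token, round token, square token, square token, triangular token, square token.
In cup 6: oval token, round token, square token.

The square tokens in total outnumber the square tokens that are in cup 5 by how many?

square tokens: 7.
square tokens in cup 5: 4.
7 − 4 = 3.

3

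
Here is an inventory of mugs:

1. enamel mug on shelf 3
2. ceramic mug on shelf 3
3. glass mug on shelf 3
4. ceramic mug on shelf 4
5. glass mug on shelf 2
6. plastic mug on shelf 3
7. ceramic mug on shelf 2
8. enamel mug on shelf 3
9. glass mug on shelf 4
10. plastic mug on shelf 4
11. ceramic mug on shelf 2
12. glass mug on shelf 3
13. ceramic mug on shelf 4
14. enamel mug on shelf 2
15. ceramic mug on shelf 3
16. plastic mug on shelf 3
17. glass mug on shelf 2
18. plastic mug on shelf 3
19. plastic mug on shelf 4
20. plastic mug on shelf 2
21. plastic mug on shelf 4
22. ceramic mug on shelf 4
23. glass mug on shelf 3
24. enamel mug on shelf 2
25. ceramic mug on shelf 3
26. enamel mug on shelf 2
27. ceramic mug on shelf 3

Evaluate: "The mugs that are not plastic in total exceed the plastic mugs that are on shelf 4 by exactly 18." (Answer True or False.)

mugs that are not plastic: 20.
plastic mugs on shelf 4: 3.
The claim requires 20 − 3 (= 17) to equal 18, which does not hold.

False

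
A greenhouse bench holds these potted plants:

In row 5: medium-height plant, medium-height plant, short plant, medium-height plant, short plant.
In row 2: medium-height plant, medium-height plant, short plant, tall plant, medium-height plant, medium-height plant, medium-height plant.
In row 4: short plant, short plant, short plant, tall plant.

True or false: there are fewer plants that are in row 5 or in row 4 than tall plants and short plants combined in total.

plants in row 5 or in row 4: 9.
tall plants: 2; short plants: 6; combined: 2 + 6 = 8.
The claim requires 9 < 8, which does not hold.

False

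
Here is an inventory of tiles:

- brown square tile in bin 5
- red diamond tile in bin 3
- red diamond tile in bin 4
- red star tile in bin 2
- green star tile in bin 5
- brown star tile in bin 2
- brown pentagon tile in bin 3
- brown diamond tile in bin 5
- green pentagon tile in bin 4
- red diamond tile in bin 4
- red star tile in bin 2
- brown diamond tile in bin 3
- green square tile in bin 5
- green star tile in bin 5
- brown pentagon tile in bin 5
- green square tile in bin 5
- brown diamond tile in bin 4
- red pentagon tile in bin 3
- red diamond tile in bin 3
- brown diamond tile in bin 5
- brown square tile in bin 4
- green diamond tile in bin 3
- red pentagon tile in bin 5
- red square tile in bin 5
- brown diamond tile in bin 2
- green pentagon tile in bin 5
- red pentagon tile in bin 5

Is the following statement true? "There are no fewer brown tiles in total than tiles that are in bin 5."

False

brown tiles: 10.
tiles in bin 5: 12.
The claim requires 10 ≥ 12, which does not hold.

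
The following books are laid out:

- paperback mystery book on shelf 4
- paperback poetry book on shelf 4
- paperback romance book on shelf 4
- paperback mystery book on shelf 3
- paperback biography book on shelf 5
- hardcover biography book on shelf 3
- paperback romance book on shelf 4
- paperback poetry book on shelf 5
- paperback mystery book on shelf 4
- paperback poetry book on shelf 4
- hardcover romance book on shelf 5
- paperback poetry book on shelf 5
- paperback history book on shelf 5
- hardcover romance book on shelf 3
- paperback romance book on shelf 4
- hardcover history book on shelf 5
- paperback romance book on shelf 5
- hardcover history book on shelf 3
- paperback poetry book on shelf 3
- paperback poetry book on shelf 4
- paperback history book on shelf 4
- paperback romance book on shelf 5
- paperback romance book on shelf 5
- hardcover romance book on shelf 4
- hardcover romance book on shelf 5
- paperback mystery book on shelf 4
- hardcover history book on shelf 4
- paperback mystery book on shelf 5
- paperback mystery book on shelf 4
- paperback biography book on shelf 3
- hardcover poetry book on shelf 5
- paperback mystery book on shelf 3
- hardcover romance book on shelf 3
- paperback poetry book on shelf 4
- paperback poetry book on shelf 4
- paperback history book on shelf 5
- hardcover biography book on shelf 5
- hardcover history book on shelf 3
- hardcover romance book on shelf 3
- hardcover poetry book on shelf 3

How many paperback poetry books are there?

8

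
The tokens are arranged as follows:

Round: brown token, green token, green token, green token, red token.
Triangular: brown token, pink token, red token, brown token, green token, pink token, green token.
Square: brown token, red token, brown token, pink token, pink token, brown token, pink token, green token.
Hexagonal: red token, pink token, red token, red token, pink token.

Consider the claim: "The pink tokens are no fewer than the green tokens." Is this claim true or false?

True

There are 7 pink tokens.
There are 6 green tokens.
The claim requires 7 ≥ 6, which holds.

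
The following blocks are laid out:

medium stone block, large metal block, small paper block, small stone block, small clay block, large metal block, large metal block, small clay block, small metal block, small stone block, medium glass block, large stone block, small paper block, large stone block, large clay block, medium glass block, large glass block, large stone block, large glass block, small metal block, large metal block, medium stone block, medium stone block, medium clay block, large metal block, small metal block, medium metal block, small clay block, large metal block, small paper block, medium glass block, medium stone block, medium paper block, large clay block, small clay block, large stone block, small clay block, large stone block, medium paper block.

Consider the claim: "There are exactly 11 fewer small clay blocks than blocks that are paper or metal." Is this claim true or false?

|small clay blocks| = 5.
|blocks that are paper or metal| = 15.
The claim requires 15 − 5 (= 10) to equal 11, which does not hold.

False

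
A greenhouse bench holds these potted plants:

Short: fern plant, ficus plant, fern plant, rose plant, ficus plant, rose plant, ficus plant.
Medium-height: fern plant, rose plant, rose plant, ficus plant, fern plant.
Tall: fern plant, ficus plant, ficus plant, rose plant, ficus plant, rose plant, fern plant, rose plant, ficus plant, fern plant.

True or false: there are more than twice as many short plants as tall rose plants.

True

short plants: 7.
tall rose plants: 3.
The claim requires 7 > 2 × 3 = 6, which holds.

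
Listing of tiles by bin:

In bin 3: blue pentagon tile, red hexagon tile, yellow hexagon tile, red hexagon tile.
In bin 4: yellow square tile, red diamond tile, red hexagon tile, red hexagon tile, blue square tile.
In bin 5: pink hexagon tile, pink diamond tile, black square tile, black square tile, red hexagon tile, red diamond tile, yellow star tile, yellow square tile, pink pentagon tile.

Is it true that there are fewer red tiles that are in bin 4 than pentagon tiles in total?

False

red tiles in bin 4: 3.
pentagon tiles: 2.
The claim requires 3 < 2, which does not hold.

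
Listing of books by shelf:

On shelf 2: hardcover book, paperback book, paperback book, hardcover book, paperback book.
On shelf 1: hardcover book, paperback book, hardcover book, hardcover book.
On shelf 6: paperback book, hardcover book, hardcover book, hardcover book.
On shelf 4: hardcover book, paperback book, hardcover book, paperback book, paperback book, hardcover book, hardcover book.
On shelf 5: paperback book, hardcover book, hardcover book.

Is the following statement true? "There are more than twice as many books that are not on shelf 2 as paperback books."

False

There are 18 books that are not on shelf 2.
There are 9 paperback books.
The claim requires 18 > 2 × 9 = 18, which does not hold.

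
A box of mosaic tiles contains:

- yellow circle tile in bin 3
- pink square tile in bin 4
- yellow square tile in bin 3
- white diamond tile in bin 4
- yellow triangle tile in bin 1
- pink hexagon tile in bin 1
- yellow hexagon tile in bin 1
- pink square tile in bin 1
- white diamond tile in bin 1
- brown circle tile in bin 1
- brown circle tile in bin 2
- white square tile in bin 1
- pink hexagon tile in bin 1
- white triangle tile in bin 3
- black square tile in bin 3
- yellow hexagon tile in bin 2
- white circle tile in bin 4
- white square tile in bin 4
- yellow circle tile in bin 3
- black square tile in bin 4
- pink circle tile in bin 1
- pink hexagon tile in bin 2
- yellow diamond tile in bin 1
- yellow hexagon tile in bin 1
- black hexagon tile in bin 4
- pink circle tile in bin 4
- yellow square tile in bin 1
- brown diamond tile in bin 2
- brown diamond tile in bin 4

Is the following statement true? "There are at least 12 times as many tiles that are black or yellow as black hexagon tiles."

|tiles that are black or yellow| = 12.
|black hexagon tiles| = 1.
The claim requires 12 ≥ 12 × 1 = 12, which holds.

True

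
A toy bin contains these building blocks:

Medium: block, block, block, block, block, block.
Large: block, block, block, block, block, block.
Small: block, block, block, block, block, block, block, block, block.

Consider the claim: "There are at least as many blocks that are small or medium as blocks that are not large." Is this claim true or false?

True

blocks that are small or medium: 15.
blocks that are not large: 15.
The claim requires 15 ≥ 15, which holds.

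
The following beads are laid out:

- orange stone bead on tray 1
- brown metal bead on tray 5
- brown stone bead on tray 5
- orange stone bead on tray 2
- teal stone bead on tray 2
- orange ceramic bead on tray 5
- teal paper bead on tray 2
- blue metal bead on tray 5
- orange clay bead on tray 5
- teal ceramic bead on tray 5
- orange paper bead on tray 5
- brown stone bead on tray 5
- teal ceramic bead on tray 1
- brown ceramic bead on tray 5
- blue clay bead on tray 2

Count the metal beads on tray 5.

2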